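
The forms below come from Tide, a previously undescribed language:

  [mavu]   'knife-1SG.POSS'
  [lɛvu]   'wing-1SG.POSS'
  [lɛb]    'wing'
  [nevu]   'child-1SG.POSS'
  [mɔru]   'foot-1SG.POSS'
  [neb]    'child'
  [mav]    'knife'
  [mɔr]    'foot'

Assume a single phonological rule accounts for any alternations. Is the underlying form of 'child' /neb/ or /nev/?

The root 'child' surfaces as [neb] and [nevu], with a stem-final [b] ~ [v] alternation.
But 'knife' keeps [v] in both environments ([mav], [mavu]), so there is no rule changing /v/ to [b] in isolation.
So /b/ is underlying, and a rule of intervocalic spirantization — voiced stops become fricatives between vowels — gives [v].

/neb/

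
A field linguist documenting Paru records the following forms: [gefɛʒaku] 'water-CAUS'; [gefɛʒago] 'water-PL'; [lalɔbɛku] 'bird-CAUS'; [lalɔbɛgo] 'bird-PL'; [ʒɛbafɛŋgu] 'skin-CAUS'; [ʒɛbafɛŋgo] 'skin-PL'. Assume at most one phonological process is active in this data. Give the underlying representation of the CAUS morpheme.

The CAUS suffix surfaces as [-gu] and [-ku], depending on the final segment of the stem.
By contrast the PL suffix keeps its initial [g] throughout — that segment must be underlying.
So the underlying form is /-ku/, and voiceless stops become voiced after a nasal.

/-ku/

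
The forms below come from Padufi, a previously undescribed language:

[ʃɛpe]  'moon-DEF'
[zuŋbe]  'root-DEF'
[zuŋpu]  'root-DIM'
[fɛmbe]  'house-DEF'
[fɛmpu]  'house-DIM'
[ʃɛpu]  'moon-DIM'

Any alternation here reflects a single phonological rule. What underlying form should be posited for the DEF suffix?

/-be/

The DEF suffix surfaces as [-be] and [-pe], depending on the final segment of the stem.
The DIM suffix, which begins with [p], is invariant after every stem; so [p] is not altered by any rule here.
The DEF suffix is therefore /-be/ underlyingly, with post-vocalic devoicing: voiced stops become voiceless after a vowel.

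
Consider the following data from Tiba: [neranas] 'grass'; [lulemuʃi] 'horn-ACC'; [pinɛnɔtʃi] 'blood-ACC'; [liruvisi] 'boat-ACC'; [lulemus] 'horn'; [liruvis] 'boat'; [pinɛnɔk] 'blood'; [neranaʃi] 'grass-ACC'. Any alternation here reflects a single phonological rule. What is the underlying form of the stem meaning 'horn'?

In [lulemuʃi] and [lulemus] the final segment of 'horn' alternates: [ʃ] ~ [s].
The stem 'boat' ([liruvisi], [liruvis]) shows [s] unchanged in both environments, so [s] cannot be basic with [ʃ] derived before the ACC suffix.
The underlying segment must be /ʃ/; palato-alveolar /tʃ/ and /ʃ/ become [k] and [s] when no front vowel follows, yielding [s] there.
Hence 'horn' is /lulemuʃ/ underlyingly.

/lulemuʃ/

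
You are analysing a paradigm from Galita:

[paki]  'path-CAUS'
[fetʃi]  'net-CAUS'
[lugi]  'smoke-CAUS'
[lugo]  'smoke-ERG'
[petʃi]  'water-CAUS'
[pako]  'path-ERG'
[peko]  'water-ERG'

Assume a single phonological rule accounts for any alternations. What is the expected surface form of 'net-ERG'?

[feko]

In [peko] and [petʃi] the final segment of 'water' alternates: [k] ~ [tʃ].
The stem 'path' ([pako], [paki]) shows [k] unchanged in both environments, so [k] cannot be basic with [tʃ] derived before the CAUS suffix.
So /tʃ/ is underlying, and a rule of depalatalization — palato-alveolar /tʃ/ becomes [k] when no front vowel follows — gives [k].
From [fetʃi] the stem 'net' is /fetʃ/; when no front vowel follows this yields [feko].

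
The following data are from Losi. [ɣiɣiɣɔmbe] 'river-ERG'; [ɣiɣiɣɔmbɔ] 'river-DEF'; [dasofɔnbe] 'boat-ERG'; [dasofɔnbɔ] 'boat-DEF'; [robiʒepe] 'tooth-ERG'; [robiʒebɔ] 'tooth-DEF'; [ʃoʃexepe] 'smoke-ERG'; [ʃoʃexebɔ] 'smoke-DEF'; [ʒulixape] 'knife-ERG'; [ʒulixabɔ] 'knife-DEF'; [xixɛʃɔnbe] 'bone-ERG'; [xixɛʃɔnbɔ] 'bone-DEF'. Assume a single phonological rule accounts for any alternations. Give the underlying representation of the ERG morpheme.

The ERG suffix surfaces as [-be] and [-pe], depending on the final segment of the stem.
The DEF suffix, which begins with [b], is invariant after every stem; so [b] is not altered by any rule here.
So the underlying form is /-pe/, and voiceless stops become voiced after a nasal.

/-pe/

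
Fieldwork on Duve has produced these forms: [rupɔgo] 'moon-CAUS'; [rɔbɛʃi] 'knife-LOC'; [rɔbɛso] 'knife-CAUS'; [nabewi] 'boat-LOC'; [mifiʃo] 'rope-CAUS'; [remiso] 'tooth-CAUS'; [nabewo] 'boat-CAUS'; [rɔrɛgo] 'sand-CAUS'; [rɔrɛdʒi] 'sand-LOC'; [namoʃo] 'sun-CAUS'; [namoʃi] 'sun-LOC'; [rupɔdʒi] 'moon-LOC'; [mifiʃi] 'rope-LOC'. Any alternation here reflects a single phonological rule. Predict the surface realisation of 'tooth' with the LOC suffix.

[remiʃi]

'knife' shows [ʃ] ~ [s] at the end of the stem ([rɔbɛʃi] vs [rɔbɛso]).
But 'rope' keeps [ʃ] in both environments ([mifiʃi], [mifiʃo]), so there is no rule changing /ʃ/ to [s] before the CAUS suffix.
The underlying segment must be /s/; /g/ and /s/ become palato-alveolar [dʒ] and [ʃ] before a front vowel, yielding [ʃ] there.
The one attested form of 'tooth', [remiso], shows underlying /remis/. Applying the same rule before a front vowel gives [remiʃi].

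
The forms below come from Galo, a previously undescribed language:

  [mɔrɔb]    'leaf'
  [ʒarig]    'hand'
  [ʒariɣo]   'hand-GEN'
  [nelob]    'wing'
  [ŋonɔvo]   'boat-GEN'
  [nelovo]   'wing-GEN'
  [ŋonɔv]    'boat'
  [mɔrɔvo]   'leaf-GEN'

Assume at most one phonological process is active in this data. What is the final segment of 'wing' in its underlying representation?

The stem for 'wing' ends in [b] in [nelob] but [v] in [nelovo].
But 'boat' keeps [v] in both environments ([ŋonɔv], [ŋonɔvo]), so there is no rule changing /v/ to [b] in isolation.
The underlying segment must be /b/; voiced stops become fricatives between vowels, yielding [v] there.

/b/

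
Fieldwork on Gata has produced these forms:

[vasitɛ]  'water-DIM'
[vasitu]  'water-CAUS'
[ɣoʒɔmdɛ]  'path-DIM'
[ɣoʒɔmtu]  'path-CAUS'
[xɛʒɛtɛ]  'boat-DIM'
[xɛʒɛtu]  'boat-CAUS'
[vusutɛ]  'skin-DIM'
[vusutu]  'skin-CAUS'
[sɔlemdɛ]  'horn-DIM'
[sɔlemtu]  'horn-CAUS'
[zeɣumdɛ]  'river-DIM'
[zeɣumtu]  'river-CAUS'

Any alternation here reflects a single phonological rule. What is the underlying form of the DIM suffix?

The DIM suffix surfaces as [-dɛ] and [-tɛ], depending on the final segment of the stem.
The CAUS suffix, which begins with [t], is invariant after every stem; so [t] is not altered by any rule here.
So the underlying form is /-dɛ/, and voiced stops become voiceless after a vowel.

/-dɛ/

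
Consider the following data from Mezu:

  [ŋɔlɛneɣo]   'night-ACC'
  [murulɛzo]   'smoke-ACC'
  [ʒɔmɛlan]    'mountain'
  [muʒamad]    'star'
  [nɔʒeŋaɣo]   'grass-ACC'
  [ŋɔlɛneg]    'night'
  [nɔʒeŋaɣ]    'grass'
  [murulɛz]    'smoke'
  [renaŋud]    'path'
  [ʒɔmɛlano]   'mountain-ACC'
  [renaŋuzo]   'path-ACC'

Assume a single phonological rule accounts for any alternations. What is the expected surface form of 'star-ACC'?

[muʒamazo]

'path' shows [z] ~ [d] at the end of the stem ([renaŋuzo] vs [renaŋud]).
If /z/ were underlying and a rule turned it into [d] in isolation, 'smoke' would also alternate; but it has [z] in both [murulɛzo] and [murulɛz].
Therefore /d/ is basic and [z] is derived by intervocalic spirantization (voiced stops become fricatives between vowels).
From [muʒamad] the stem 'star' is /muʒamad/; between vowels this yields [muʒamazo].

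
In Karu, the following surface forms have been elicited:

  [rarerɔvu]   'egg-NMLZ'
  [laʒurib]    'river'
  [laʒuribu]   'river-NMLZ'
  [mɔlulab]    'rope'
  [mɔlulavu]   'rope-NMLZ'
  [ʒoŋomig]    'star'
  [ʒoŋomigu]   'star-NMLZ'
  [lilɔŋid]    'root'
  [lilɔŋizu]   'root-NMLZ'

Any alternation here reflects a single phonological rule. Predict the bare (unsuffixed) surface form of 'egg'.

[rarerɔb]

The stem for 'rope' ends in [b] in [mɔlulab] but [v] in [mɔlulavu].
If /b/ were underlying and a rule turned it into [v] before the NMLZ suffix, 'river' would also alternate; but it has [b] in both [laʒurib] and [laʒuribu].
The alternation reflects word-final hardening: voiced fricatives become stops word-finally. /v/ is underlying.
The one attested form of 'egg', [rarerɔvu], shows underlying /rarerɔv/. Applying the same rule word-finally gives [rarerɔb].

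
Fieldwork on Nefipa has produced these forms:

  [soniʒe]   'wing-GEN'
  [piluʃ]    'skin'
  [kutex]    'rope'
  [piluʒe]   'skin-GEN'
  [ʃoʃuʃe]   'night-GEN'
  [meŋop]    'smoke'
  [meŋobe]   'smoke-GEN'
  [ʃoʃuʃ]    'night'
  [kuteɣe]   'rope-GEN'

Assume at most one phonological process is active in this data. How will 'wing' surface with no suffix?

[soniʃ]

'skin' shows [ʒ] ~ [ʃ] at the end of the stem ([piluʒe] vs [piluʃ]).
But 'night' keeps [ʃ] in both environments ([ʃoʃuʃe], [ʃoʃuʃ]), so there is no rule changing /ʃ/ to [ʒ] before the GEN suffix.
The underlying segment must be /ʒ/; voiced obstruents become voiceless word-finally, yielding [ʃ] there.
The one attested form of 'wing', [soniʒe], shows underlying /soniʒ/. Applying the same rule word-finally gives [soniʃ].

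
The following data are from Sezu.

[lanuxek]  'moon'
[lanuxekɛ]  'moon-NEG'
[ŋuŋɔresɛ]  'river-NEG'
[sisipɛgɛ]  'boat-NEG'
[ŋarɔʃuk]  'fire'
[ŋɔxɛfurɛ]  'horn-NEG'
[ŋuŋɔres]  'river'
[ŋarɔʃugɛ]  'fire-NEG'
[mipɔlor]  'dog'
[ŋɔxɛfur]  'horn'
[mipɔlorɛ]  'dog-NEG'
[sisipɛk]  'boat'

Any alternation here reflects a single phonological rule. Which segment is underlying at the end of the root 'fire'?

/g/

The stem for 'fire' ends in [k] in [ŋarɔʃuk] but [g] in [ŋarɔʃugɛ].
But 'moon' keeps [k] in both environments ([lanuxek], [lanuxekɛ]), so there is no rule changing /k/ to [g] before the NEG suffix.
The alternation reflects word-final obstruent devoicing: voiced obstruents become voiceless word-finally. /g/ is underlying.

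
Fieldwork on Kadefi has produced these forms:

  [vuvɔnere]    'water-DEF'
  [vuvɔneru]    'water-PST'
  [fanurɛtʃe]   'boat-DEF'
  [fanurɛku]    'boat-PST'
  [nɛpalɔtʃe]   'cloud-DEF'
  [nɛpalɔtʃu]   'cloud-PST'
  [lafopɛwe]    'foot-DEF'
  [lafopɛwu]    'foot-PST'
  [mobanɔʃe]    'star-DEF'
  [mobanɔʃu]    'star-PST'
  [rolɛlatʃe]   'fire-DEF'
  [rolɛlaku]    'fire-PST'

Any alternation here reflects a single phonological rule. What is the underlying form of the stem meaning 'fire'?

In [rolɛlatʃe] and [rolɛlaku] the final segment of 'fire' alternates: [tʃ] ~ [k].
If /tʃ/ were underlying and a rule turned it into [k] before the PST suffix, 'cloud' would also alternate; but it has [tʃ] in both [nɛpalɔtʃe] and [nɛpalɔtʃu].
The underlying segment must be /k/; /k/ becomes palato-alveolar [tʃ] before a front vowel, yielding [tʃ] there.
Hence 'fire' is /rolɛlak/ underlyingly.

/rolɛlak/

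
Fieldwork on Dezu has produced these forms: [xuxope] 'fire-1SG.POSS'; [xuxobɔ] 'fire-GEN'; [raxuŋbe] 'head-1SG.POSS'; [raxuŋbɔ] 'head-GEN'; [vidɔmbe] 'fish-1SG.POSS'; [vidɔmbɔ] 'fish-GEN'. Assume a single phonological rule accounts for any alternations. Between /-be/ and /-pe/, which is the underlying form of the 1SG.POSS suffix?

The 1SG.POSS morpheme has two allomorphs, [-be] and [-pe].
The GEN suffix, which begins with [b], is invariant after every stem; so [b] is not altered by any rule here.
The 1SG.POSS suffix is therefore /-pe/ underlyingly, with post-nasal voicing: voiceless stops become voiced after a nasal.

/-pe/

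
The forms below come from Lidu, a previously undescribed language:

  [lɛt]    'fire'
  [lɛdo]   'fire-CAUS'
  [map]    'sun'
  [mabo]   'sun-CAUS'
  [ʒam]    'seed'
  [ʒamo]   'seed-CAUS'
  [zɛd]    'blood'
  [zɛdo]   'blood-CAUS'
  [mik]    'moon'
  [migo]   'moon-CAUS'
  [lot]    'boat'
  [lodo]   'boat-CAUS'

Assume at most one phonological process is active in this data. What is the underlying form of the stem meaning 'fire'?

'fire' shows [t] ~ [d] at the end of the stem ([lɛt] vs [lɛdo]).
Compare 'blood', with invariant [d] in [zɛd] and [zɛdo]: an analysis with underlying /d/ and a rule producing [t] in isolation would wrongly predict alternation here too.
The underlying segment must be /t/; voiceless stops become voiced between vowels, yielding [d] there.

/lɛt/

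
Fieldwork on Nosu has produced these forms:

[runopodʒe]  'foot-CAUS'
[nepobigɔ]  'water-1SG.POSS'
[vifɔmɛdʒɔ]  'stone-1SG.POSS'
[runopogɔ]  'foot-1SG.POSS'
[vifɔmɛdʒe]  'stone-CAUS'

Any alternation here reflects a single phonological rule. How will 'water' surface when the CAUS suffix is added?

In [runopodʒe] and [runopogɔ] the final segment of 'foot' alternates: [dʒ] ~ [g].
Compare 'stone', with invariant [dʒ] in [vifɔmɛdʒe] and [vifɔmɛdʒɔ]: an analysis with underlying /dʒ/ and a rule producing [g] before the 1SG.POSS suffix would wrongly predict alternation here too.
The underlying segment must be /g/; /g/ becomes palato-alveolar [dʒ] before a front vowel, yielding [dʒ] there.
From [nepobigɔ] the stem 'water' is /nepobig/; before a front vowel this yields [nepobidʒe].

[nepobidʒe]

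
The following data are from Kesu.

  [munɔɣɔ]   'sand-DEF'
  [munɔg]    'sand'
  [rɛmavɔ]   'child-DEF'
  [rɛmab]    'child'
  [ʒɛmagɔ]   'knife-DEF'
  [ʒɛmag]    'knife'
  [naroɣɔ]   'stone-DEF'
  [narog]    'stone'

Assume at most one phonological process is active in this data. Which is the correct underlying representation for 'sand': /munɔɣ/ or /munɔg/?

/munɔɣ/

In [munɔɣɔ] and [munɔg] the final segment of 'sand' alternates: [ɣ] ~ [g].
Compare 'knife', with invariant [g] in [ʒɛmagɔ] and [ʒɛmag]: an analysis with underlying /g/ and a rule producing [ɣ] before the DEF suffix would wrongly predict alternation here too.
Therefore /ɣ/ is basic and [g] is derived by word-final hardening (voiced fricatives become stops word-finally).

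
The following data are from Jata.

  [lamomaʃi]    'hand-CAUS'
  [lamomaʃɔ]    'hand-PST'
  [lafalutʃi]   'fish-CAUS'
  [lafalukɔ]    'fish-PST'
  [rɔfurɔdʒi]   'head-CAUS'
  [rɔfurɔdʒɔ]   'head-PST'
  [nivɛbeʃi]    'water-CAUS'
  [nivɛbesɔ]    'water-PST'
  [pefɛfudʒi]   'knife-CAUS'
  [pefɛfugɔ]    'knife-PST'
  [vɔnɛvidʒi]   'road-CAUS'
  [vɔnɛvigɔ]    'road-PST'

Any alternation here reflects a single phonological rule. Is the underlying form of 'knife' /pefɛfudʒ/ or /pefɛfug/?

/pefɛfug/

In [pefɛfudʒi] and [pefɛfugɔ] the final segment of 'knife' alternates: [dʒ] ~ [g].
The stem 'head' ([rɔfurɔdʒi], [rɔfurɔdʒɔ]) shows [dʒ] unchanged in both environments, so [dʒ] cannot be basic with [g] derived before the PST suffix.
The alternation reflects palatalization before a front vowel: /k/, /g/ and /s/ become palato-alveolar [tʃ], [dʒ] and [ʃ] before a front vowel. /g/ is underlying.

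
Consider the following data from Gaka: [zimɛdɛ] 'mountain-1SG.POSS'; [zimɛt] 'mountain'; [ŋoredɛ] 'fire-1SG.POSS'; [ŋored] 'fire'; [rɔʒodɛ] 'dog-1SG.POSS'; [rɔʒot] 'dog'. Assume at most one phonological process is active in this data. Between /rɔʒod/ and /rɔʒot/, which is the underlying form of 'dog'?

The root 'dog' surfaces as [rɔʒodɛ] and [rɔʒot], with a stem-final [d] ~ [t] alternation.
The stem 'fire' ([ŋoredɛ], [ŋored]) shows [d] unchanged in both environments, so [d] cannot be basic with [t] derived in isolation.
Therefore /t/ is basic and [d] is derived by intervocalic voicing (voiceless stops become voiced between vowels).

/rɔʒot/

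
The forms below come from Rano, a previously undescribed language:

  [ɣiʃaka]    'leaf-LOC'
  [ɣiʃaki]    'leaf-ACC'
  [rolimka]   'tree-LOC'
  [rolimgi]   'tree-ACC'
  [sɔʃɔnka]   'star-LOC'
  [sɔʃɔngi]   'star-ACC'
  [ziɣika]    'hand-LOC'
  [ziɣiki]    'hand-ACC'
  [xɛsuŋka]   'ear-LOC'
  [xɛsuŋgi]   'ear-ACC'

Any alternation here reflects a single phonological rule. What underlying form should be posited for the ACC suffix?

/-gi/

The ACC morpheme has two allomorphs, [-gi] and [-ki].
The LOC suffix, which begins with [k], is invariant after every stem; so [k] is not altered by any rule here.
The ACC suffix is therefore /-gi/ underlyingly, with post-vocalic devoicing: voiced stops become voiceless after a vowel.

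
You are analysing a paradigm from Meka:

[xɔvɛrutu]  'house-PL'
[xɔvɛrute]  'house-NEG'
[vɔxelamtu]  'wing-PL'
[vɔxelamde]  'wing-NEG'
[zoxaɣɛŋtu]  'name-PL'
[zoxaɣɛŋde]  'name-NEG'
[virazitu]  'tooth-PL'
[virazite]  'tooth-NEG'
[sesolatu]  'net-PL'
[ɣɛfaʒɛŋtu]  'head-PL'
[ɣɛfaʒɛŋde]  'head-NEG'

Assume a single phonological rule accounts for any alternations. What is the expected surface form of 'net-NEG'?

[sesolate]

The NEG suffix surfaces as [-de] and [-te], depending on the final segment of the stem.
By contrast the PL suffix keeps its initial [t] throughout — that segment must be underlying.
So the underlying form is /-de/, and voiced stops become voiceless after a vowel.
After 'net', which ends in a vowel, the suffix surfaces as [-te], giving [sesolate].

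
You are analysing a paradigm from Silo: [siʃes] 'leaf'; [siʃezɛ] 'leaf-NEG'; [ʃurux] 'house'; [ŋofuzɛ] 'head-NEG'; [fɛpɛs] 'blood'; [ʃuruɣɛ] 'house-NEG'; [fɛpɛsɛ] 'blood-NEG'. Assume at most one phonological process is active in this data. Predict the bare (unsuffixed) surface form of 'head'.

The root 'leaf' surfaces as [siʃezɛ] and [siʃes], with a stem-final [z] ~ [s] alternation.
Compare 'blood', with invariant [s] in [fɛpɛsɛ] and [fɛpɛs]: an analysis with underlying /s/ and a rule producing [z] before the NEG suffix would wrongly predict alternation here too.
The alternation reflects word-final obstruent devoicing: voiced obstruents become voiceless word-finally. /z/ is underlying.
From [ŋofuzɛ] the stem 'head' is /ŋofuz/; word-finally this yields [ŋofus].

[ŋofus]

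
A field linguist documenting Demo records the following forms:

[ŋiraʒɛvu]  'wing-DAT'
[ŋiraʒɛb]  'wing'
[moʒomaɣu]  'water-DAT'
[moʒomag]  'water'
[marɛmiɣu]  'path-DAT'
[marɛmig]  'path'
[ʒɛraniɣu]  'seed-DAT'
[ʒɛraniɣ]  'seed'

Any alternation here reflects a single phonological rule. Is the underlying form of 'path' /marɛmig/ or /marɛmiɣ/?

The root 'path' surfaces as [marɛmiɣu] and [marɛmig], with a stem-final [ɣ] ~ [g] alternation.
But 'seed' keeps [ɣ] in both environments ([ʒɛraniɣu], [ʒɛraniɣ]), so there is no rule changing /ɣ/ to [g] in isolation.
So /g/ is underlying, and a rule of intervocalic spirantization — voiced stops become fricatives between vowels — gives [ɣ].

/marɛmig/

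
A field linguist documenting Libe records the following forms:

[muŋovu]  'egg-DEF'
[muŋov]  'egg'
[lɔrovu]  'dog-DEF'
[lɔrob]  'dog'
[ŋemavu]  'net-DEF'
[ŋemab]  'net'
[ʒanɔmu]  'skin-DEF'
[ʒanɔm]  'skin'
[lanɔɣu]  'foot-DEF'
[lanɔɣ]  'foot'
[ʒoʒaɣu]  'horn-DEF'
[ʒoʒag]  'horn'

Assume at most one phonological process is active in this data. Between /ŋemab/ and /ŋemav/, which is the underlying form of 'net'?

The root 'net' surfaces as [ŋemavu] and [ŋemab], with a stem-final [v] ~ [b] alternation.
The stem 'egg' ([muŋovu], [muŋov]) shows [v] unchanged in both environments, so [v] cannot be basic with [b] derived in isolation.
The alternation reflects intervocalic spirantization: voiced stops become fricatives between vowels. /b/ is underlying.

/ŋemab/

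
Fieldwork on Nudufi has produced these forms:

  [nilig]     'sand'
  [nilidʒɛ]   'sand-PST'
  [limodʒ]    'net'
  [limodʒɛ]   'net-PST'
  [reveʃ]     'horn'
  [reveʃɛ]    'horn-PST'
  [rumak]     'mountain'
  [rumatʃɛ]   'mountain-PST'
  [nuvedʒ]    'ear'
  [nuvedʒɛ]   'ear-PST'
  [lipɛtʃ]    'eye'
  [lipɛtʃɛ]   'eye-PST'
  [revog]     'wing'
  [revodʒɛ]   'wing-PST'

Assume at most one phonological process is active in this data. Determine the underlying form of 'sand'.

The root 'sand' surfaces as [nilig] and [nilidʒɛ], with a stem-final [g] ~ [dʒ] alternation.
Compare 'net', with invariant [dʒ] in [limodʒ] and [limodʒɛ]: an analysis with underlying /dʒ/ and a rule producing [g] in isolation would wrongly predict alternation here too.
So /g/ is underlying, and a rule of palatalization before a front vowel — /k/ and /g/ become palato-alveolar [tʃ] and [dʒ] before a front vowel — gives [dʒ].
So 'sand' = /nilig/.

/nilig/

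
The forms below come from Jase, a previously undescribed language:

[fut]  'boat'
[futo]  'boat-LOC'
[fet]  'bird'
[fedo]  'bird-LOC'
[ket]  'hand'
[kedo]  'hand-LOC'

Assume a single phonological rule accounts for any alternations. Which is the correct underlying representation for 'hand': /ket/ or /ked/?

/ked/

In [ket] and [kedo] the final segment of 'hand' alternates: [t] ~ [d].
But 'boat' keeps [t] in both environments ([fut], [futo]), so there is no rule changing /t/ to [d] before the LOC suffix.
The alternation reflects word-final obstruent devoicing: voiced obstruents become voiceless word-finally. /d/ is underlying.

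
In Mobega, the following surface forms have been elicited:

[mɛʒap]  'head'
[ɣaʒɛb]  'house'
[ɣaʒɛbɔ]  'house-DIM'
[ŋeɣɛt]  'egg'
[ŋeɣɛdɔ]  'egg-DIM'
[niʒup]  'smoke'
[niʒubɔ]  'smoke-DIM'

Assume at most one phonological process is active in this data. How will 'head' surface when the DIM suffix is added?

'smoke' shows [p] ~ [b] at the end of the stem ([niʒup] vs [niʒubɔ]).
Compare 'house', with invariant [b] in [ɣaʒɛb] and [ɣaʒɛbɔ]: an analysis with underlying /b/ and a rule producing [p] in isolation would wrongly predict alternation here too.
The underlying segment must be /p/; voiceless stops become voiced between vowels, yielding [b] there.
The one attested form of 'head', [mɛʒap], shows underlying /mɛʒap/. Applying the same rule between vowels gives [mɛʒabɔ].

[mɛʒabɔ]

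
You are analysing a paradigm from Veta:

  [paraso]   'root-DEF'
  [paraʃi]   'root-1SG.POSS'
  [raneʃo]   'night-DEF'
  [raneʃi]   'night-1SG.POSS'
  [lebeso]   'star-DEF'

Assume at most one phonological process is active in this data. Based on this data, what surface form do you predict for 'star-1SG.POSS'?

In [paraso] and [paraʃi] the final segment of 'root' alternates: [s] ~ [ʃ].
Compare 'night', with invariant [ʃ] in [raneʃo] and [raneʃi]: an analysis with underlying /ʃ/ and a rule producing [s] before the DEF suffix would wrongly predict alternation here too.
Therefore /s/ is basic and [ʃ] is derived by palatalization before a front vowel (/s/ becomes palato-alveolar [ʃ] before a front vowel).
From [lebeso] the stem 'star' is /lebes/; before a front vowel this yields [lebeʃi].

[lebeʃi]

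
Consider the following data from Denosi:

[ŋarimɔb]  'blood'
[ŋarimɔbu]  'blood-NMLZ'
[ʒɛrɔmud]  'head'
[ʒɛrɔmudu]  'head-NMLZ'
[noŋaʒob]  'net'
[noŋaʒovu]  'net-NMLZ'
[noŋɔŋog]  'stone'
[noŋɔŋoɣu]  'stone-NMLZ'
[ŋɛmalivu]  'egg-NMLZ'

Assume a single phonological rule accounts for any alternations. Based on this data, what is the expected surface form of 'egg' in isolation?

The stem for 'net' ends in [b] in [noŋaʒob] but [v] in [noŋaʒovu].
If /b/ were underlying and a rule turned it into [v] before the NMLZ suffix, 'blood' would also alternate; but it has [b] in both [ŋarimɔb] and [ŋarimɔbu].
The alternation reflects word-final hardening: voiced fricatives become stops word-finally. /v/ is underlying.
From [ŋɛmalivu] the stem 'egg' is /ŋɛmaliv/; word-finally this yields [ŋɛmalib].

[ŋɛmalib]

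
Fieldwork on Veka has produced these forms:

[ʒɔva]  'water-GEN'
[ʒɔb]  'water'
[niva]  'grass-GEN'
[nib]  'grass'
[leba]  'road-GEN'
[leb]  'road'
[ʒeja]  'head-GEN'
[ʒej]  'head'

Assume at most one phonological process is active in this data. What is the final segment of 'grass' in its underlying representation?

The stem for 'grass' ends in [v] in [niva] but [b] in [nib].
Compare 'road', with invariant [b] in [leba] and [leb]: an analysis with underlying /b/ and a rule producing [v] before the GEN suffix would wrongly predict alternation here too.
The underlying segment must be /v/; voiced fricatives become stops word-finally, yielding [b] there.

/v/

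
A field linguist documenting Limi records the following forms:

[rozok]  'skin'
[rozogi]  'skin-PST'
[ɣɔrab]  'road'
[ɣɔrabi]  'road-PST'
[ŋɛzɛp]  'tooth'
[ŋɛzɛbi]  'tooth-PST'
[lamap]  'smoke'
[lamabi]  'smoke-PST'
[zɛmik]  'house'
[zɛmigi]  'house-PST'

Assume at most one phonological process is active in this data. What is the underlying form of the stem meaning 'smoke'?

/lamap/

'smoke' shows [p] ~ [b] at the end of the stem ([lamap] vs [lamabi]).
But 'road' keeps [b] in both environments ([ɣɔrab], [ɣɔrabi]), so there is no rule changing /b/ to [p] in isolation.
The alternation reflects intervocalic voicing: voiceless stops become voiced between vowels. /p/ is underlying.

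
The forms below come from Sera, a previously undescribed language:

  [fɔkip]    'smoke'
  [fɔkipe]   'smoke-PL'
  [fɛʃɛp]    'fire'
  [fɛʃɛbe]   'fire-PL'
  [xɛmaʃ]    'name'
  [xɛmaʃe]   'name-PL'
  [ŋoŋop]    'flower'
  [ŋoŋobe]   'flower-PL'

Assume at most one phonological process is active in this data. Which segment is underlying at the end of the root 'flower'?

/b/

The stem for 'flower' ends in [p] in [ŋoŋop] but [b] in [ŋoŋobe].
The stem 'smoke' ([fɔkip], [fɔkipe]) shows [p] unchanged in both environments, so [p] cannot be basic with [b] derived before the PL suffix.
The alternation reflects word-final obstruent devoicing: voiced obstruents become voiceless word-finally. /b/ is underlying.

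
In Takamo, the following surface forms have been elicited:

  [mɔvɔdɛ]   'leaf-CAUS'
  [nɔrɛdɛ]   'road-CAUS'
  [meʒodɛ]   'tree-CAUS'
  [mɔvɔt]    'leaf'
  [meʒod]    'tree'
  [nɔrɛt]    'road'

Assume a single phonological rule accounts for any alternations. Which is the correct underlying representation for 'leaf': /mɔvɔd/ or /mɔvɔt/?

/mɔvɔt/

The stem for 'leaf' ends in [t] in [mɔvɔt] but [d] in [mɔvɔdɛ].
The stem 'tree' ([meʒod], [meʒodɛ]) shows [d] unchanged in both environments, so [d] cannot be basic with [t] derived in isolation.
Therefore /t/ is basic and [d] is derived by intervocalic voicing (voiceless stops become voiced between vowels).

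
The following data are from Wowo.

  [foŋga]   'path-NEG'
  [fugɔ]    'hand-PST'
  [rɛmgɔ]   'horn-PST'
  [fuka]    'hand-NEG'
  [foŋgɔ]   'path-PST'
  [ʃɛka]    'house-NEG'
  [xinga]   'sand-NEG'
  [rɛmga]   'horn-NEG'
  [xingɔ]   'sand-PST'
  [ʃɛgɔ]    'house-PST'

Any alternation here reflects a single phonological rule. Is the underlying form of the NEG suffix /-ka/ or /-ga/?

The NEG morpheme has two allomorphs, [-ga] and [-ka].
The PST suffix, which begins with [g], is invariant after every stem; so [g] is not altered by any rule here.
So the underlying form is /-ka/, and voiceless stops become voiced after a nasal.

/-ka/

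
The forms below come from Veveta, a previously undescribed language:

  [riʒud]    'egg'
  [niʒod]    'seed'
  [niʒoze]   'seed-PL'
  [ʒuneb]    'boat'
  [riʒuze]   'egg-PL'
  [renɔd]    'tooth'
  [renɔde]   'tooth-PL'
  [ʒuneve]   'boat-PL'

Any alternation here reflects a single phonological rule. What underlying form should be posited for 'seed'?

/niʒoz/

The root 'seed' surfaces as [niʒod] and [niʒoze], with a stem-final [d] ~ [z] alternation.
The stem 'tooth' ([renɔd], [renɔde]) shows [d] unchanged in both environments, so [d] cannot be basic with [z] derived before the PL suffix.
The underlying segment must be /z/; voiced fricatives become stops word-finally, yielding [d] there.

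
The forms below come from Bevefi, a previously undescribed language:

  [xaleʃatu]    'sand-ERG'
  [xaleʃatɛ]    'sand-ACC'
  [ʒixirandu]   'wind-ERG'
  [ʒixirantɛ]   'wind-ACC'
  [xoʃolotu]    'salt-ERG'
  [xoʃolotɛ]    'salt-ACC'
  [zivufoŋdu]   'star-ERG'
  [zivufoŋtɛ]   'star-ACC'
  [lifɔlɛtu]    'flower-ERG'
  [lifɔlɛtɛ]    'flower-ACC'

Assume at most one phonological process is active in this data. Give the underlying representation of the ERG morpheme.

/-du/

The ERG morpheme has two allomorphs, [-du] and [-tu].
By contrast the ACC suffix keeps its initial [t] throughout — that segment must be underlying.
So the underlying form is /-du/, and voiced stops become voiceless after a vowel.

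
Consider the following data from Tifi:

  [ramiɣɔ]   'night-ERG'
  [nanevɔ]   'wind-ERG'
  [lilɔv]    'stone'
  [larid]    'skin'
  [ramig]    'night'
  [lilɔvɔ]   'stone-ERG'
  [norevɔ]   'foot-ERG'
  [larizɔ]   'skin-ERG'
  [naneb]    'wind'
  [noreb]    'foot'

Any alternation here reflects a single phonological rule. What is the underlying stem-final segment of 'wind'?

/b/

In [naneb] and [nanevɔ] the final segment of 'wind' alternates: [b] ~ [v].
If /v/ were underlying and a rule turned it into [b] in isolation, 'stone' would also alternate; but it has [v] in both [lilɔv] and [lilɔvɔ].
The alternation reflects intervocalic spirantization: voiced stops become fricatives between vowels. /b/ is underlying.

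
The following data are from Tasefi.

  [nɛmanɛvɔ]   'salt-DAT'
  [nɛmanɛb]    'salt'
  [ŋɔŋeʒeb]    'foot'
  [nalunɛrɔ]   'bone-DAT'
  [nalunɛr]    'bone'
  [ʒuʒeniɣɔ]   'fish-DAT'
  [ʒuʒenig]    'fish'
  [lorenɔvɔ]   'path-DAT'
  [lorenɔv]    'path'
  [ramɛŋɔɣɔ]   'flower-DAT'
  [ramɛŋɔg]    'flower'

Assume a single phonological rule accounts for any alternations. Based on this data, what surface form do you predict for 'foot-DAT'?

'salt' shows [v] ~ [b] at the end of the stem ([nɛmanɛvɔ] vs [nɛmanɛb]).
But 'path' keeps [v] in both environments ([lorenɔvɔ], [lorenɔv]), so there is no rule changing /v/ to [b] in isolation.
So /b/ is underlying, and a rule of intervocalic spirantization — voiced stops become fricatives between vowels — gives [v].
From [ŋɔŋeʒeb] the stem 'foot' is /ŋɔŋeʒeb/; between vowels this yields [ŋɔŋeʒevɔ].

[ŋɔŋeʒevɔ]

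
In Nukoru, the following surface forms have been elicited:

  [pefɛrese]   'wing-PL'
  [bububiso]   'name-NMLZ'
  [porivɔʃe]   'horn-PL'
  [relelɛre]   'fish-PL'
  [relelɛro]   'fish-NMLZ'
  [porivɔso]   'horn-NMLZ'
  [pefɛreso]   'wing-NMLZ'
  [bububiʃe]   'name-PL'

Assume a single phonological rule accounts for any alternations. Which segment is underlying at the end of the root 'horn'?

The root 'horn' surfaces as [porivɔso] and [porivɔʃe], with a stem-final [s] ~ [ʃ] alternation.
Compare 'wing', with invariant [s] in [pefɛreso] and [pefɛrese]: an analysis with underlying /s/ and a rule producing [ʃ] before the PL suffix would wrongly predict alternation here too.
So /ʃ/ is underlying, and a rule of depalatalization — palato-alveolar /ʃ/ becomes [s] when no front vowel follows — gives [s].

/ʃ/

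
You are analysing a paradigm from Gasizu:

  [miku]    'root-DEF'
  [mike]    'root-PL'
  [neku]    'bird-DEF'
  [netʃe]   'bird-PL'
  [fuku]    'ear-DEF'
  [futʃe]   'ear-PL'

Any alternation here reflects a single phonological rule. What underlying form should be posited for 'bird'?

/netʃ/

The root 'bird' surfaces as [neku] and [netʃe], with a stem-final [k] ~ [tʃ] alternation.
The stem 'root' ([miku], [mike]) shows [k] unchanged in both environments, so [k] cannot be basic with [tʃ] derived before the PL suffix.
The underlying segment must be /tʃ/; palato-alveolar /tʃ/ becomes [k] when no front vowel follows, yielding [k] there.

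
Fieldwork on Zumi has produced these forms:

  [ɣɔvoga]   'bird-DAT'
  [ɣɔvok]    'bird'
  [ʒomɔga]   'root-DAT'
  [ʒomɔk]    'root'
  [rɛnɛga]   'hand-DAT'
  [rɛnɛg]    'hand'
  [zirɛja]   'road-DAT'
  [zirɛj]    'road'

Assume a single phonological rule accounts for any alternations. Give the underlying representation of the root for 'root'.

In [ʒomɔga] and [ʒomɔk] the final segment of 'root' alternates: [g] ~ [k].
But 'hand' keeps [g] in both environments ([rɛnɛga], [rɛnɛg]), so there is no rule changing /g/ to [k] in isolation.
So /k/ is underlying, and a rule of intervocalic voicing — voiceless stops become voiced between vowels — gives [g].

/ʒomɔk/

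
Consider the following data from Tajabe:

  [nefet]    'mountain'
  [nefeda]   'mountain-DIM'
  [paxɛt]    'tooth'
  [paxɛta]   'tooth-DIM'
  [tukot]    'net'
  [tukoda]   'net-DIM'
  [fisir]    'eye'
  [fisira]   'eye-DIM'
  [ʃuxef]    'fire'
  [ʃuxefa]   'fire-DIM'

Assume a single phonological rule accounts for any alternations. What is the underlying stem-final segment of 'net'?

The root 'net' surfaces as [tukot] and [tukoda], with a stem-final [t] ~ [d] alternation.
The stem 'tooth' ([paxɛt], [paxɛta]) shows [t] unchanged in both environments, so [t] cannot be basic with [d] derived before the DIM suffix.
The underlying segment must be /d/; voiced obstruents become voiceless word-finally, yielding [t] there.

/d/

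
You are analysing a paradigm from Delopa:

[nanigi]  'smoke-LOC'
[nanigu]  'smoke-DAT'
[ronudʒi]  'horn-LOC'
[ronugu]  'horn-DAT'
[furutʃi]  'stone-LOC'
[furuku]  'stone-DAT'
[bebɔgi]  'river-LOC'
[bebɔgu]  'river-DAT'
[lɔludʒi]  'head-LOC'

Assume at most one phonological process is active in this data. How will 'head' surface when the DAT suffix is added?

The root 'horn' surfaces as [ronudʒi] and [ronugu], with a stem-final [dʒ] ~ [g] alternation.
The stem 'river' ([bebɔgi], [bebɔgu]) shows [g] unchanged in both environments, so [g] cannot be basic with [dʒ] derived before the LOC suffix.
Therefore /dʒ/ is basic and [g] is derived by depalatalization (palato-alveolar /tʃ/ and /dʒ/ become [k] and [g] when no front vowel follows).
From [lɔludʒi] the stem 'head' is /lɔludʒ/; when no front vowel follows this yields [lɔlugu].

[lɔlugu]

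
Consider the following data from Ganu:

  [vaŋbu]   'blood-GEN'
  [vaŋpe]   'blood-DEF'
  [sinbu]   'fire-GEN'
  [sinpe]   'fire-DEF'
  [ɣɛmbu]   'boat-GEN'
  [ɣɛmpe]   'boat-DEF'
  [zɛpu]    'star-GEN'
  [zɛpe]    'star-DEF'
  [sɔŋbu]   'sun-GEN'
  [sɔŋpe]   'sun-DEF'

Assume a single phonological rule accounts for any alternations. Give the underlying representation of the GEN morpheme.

The GEN suffix surfaces as [-bu] and [-pu], depending on the final segment of the stem.
The DEF suffix, which begins with [p], is invariant after every stem; so [p] is not altered by any rule here.
The GEN suffix is therefore /-bu/ underlyingly, with post-vocalic devoicing: voiced stops become voiceless after a vowel.

/-bu/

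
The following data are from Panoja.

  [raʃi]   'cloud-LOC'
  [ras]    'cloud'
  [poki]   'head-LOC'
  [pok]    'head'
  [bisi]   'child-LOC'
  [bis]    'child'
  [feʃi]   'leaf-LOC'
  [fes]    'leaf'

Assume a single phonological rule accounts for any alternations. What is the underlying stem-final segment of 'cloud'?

/ʃ/

The root 'cloud' surfaces as [raʃi] and [ras], with a stem-final [ʃ] ~ [s] alternation.
But 'child' keeps [s] in both environments ([bisi], [bis]), so there is no rule changing /s/ to [ʃ] before the LOC suffix.
The underlying segment must be /ʃ/; palato-alveolar /ʃ/ becomes [s] when no front vowel follows, yielding [s] there.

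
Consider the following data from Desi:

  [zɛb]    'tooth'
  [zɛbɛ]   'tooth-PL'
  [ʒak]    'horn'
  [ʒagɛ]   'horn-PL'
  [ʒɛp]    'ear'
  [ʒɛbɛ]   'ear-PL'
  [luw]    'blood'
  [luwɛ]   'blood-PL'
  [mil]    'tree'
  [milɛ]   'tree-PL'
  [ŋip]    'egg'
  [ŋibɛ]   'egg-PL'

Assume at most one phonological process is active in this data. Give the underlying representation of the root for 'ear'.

/ʒɛp/

The root 'ear' surfaces as [ʒɛp] and [ʒɛbɛ], with a stem-final [p] ~ [b] alternation.
If /b/ were underlying and a rule turned it into [p] in isolation, 'tooth' would also alternate; but it has [b] in both [zɛb] and [zɛbɛ].
So /p/ is underlying, and a rule of intervocalic voicing — voiceless stops become voiced between vowels — gives [b].
Hence 'ear' is /ʒɛp/ underlyingly.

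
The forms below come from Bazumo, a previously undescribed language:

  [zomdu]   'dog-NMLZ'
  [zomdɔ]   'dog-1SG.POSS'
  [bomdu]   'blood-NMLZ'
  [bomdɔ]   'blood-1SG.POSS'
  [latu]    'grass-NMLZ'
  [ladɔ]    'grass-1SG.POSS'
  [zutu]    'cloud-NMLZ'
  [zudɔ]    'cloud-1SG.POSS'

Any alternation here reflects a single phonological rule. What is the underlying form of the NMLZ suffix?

/-tu/

The NMLZ suffix surfaces as [-du] and [-tu], depending on the final segment of the stem.
The 1SG.POSS suffix, which begins with [d], is invariant after every stem; so [d] is not altered by any rule here.
So the underlying form is /-tu/, and voiceless stops become voiced after a nasal.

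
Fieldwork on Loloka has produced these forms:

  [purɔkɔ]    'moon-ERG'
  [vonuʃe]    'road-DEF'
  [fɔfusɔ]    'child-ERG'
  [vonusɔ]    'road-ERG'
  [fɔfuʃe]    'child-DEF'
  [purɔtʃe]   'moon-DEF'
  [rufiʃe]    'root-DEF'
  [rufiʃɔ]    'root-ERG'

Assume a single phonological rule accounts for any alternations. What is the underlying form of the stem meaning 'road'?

In [vonusɔ] and [vonuʃe] the final segment of 'road' alternates: [s] ~ [ʃ].
If /ʃ/ were underlying and a rule turned it into [s] before the ERG suffix, 'root' would also alternate; but it has [ʃ] in both [rufiʃɔ] and [rufiʃe].
So /s/ is underlying, and a rule of palatalization before a front vowel — /k/ and /s/ become palato-alveolar [tʃ] and [ʃ] before a front vowel — gives [ʃ].

/vonus/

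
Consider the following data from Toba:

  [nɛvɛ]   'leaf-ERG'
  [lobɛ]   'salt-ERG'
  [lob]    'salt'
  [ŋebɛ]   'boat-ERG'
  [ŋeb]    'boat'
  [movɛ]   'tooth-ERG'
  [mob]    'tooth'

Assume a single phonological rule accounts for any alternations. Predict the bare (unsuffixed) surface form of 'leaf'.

The stem for 'tooth' ends in [v] in [movɛ] but [b] in [mob].
But 'boat' keeps [b] in both environments ([ŋebɛ], [ŋeb]), so there is no rule changing /b/ to [v] before the ERG suffix.
The underlying segment must be /v/; voiced fricatives become stops word-finally, yielding [b] there.
From [nɛvɛ] the stem 'leaf' is /nɛv/; word-finally this yields [nɛb].

[nɛb]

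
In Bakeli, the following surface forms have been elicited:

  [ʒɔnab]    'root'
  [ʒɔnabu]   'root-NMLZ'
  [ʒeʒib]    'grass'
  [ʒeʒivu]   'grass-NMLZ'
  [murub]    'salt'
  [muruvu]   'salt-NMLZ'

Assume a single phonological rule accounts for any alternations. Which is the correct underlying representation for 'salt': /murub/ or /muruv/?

In [murub] and [muruvu] the final segment of 'salt' alternates: [b] ~ [v].
The stem 'root' ([ʒɔnab], [ʒɔnabu]) shows [b] unchanged in both environments, so [b] cannot be basic with [v] derived before the NMLZ suffix.
The underlying segment must be /v/; voiced fricatives become stops word-finally, yielding [b] there.

/muruv/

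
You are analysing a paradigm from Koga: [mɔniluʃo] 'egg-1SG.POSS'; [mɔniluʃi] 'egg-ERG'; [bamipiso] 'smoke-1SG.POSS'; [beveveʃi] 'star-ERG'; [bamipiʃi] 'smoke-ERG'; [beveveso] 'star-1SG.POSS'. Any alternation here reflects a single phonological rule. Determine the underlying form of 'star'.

/beveves/

The stem for 'star' ends in [ʃ] in [beveveʃi] but [s] in [beveveso].
If /ʃ/ were underlying and a rule turned it into [s] before the 1SG.POSS suffix, 'egg' would also alternate; but it has [ʃ] in both [mɔniluʃi] and [mɔniluʃo].
Therefore /s/ is basic and [ʃ] is derived by palatalization before a front vowel (/s/ becomes palato-alveolar [ʃ] before a front vowel).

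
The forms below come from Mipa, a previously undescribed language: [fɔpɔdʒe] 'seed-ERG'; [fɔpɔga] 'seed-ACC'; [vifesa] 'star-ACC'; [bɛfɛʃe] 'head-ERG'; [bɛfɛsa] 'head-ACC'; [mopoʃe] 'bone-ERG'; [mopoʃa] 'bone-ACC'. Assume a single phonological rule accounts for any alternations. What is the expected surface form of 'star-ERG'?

[vifeʃe]

The stem for 'head' ends in [ʃ] in [bɛfɛʃe] but [s] in [bɛfɛsa].
The stem 'bone' ([mopoʃe], [mopoʃa]) shows [ʃ] unchanged in both environments, so [ʃ] cannot be basic with [s] derived before the ACC suffix.
The underlying segment must be /s/; /g/ and /s/ become palato-alveolar [dʒ] and [ʃ] before a front vowel, yielding [ʃ] there.
The one attested form of 'star', [vifesa], shows underlying /vifes/. Applying the same rule before a front vowel gives [vifeʃe].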